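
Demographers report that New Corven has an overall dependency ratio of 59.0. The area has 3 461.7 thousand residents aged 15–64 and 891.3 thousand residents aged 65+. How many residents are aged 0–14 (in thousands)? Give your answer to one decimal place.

Total dependency ratio = (youth + elderly) / working-age × 100
59.0 = (Y + 891.3) / 3 461.7 × 100
⇒ 1 151.1

Aged 0–14: 1 151.1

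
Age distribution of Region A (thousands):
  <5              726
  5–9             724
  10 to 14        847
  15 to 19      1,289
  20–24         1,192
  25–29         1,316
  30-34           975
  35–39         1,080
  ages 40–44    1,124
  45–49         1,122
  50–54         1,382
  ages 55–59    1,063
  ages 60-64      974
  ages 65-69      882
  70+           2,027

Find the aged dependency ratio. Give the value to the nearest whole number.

Old-age dependency ratio: 25

0–14: 726 + 724 + 847 = 2,297
15–64: 1,289 + 1,192 + 1,316 + 975 + 1,080 + 1,124 + 1,122 + 1,382 + 1,063 + 974 = 11,517
65+: 882 + 2,027 = 2,909
Old-age dependency ratio = 2,909 / 11,517 × 100 = 25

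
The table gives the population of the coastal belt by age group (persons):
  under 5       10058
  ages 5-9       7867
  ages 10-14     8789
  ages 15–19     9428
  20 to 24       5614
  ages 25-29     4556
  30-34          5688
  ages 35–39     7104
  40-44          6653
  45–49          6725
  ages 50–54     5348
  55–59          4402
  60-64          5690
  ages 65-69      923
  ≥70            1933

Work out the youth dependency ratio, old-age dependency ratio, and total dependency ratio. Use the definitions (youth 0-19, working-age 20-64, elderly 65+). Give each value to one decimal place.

Youth dependency ratio: 69.8
Old-age dependency ratio: 5.5
Total dependency ratio: 75.3

0–19: 10058 + 7867 + 8789 + 9428 = 36142
20–64: 5614 + 4556 + 5688 + 7104 + 6653 + 6725 + 5348 + 4402 + 5690 = 51780
65+: 923 + 1933 = 2856
Youth dependency ratio = 36142 / 51780 × 100 = 69.8
Old-age dependency ratio = 2856 / 51780 × 100 = 5.5
Total dependency ratio = (36142 + 2856) / 51780 × 100 = 38998 / 51780 × 100 = 75.3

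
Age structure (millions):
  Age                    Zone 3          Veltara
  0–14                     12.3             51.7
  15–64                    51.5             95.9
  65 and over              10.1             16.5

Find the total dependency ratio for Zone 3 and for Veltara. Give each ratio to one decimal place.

Zone 3: (12.3 + 10.1) / 51.5 × 100 = 22.4 / 51.5 × 100 = 43.5
Veltara: (51.7 + 16.5) / 95.9 × 100 = 68.2 / 95.9 × 100 = 71.1

Zone 3: 43.5
Veltara: 71.1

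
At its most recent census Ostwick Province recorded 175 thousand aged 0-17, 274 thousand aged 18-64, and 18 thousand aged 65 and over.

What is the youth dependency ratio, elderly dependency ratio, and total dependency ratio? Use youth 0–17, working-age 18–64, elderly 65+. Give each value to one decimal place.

Youth dependency ratio = 175 / 274 × 100 = 63.9
Old-age dependency ratio = 18 / 274 × 100 = 6.6
Total dependency ratio = (175 + 18) / 274 × 100 = 193 / 274 × 100 = 70.4

Youth dependency ratio: 63.9
Old-age dependency ratio: 6.6
Total dependency ratio: 70.4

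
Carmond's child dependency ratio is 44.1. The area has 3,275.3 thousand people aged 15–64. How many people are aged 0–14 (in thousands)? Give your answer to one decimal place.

Aged 0–14: 1,444.4

Youth dependency ratio = youth / working-age × 100
44.1 = Y / 3,275.3 × 100
⇒ 1,444.4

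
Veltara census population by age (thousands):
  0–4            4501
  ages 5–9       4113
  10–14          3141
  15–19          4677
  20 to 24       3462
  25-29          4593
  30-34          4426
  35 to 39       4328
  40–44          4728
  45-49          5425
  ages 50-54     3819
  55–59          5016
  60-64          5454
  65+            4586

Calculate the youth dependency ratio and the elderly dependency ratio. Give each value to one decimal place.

Youth dependency ratio: 25.6
Old-age dependency ratio: 10.0

0–14: 4501 + 4113 + 3141 = 11755
15–64: 4677 + 3462 + 4593 + 4426 + 4328 + 4728 + 5425 + 3819 + 5016 + 5454 = 45928
65+: 4586
Youth dependency ratio = 11755 / 45928 × 100 = 25.6
Old-age dependency ratio = 4586 / 45928 × 100 = 10.0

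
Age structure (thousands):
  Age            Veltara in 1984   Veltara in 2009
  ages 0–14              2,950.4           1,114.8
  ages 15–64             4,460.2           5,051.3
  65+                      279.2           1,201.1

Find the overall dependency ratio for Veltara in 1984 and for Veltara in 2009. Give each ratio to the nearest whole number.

Veltara in 1984: (2,950.4 + 279.2) / 4,460.2 × 100 = 3,229.6 / 4,460.2 × 100 = 72
Veltara in 2009: (1,114.8 + 1,201.1) / 5,051.3 × 100 = 2,315.9 / 5,051.3 × 100 = 46

Veltara in 1984: 72
Veltara in 2009: 46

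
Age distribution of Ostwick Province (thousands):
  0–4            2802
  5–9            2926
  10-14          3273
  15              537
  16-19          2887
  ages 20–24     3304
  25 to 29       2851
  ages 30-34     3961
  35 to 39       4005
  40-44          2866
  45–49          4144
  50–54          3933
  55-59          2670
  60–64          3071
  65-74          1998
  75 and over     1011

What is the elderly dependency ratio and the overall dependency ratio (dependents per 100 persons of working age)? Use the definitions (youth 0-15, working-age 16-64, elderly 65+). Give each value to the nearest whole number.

Old-age dependency ratio: 9
Total dependency ratio: 37

0–15: 2802 + 2926 + 3273 + 537 = 9538
16–64: 2887 + 3304 + 2851 + 3961 + 4005 + 2866 + 4144 + 3933 + 2670 + 3071 = 33692
65+: 1998 + 1011 = 3009
Old-age dependency ratio = 3009 / 33692 × 100 = 9
Total dependency ratio = (9538 + 3009) / 33692 × 100 = 12547 / 33692 × 100 = 37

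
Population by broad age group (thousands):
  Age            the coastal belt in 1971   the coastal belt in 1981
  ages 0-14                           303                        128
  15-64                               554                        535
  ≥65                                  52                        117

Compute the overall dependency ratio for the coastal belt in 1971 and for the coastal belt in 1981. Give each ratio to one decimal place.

the coastal belt in 1971: 64.1
the coastal belt in 1981: 45.8

the coastal belt in 1971: (303 + 52) / 554 × 100 = 355 / 554 × 100 = 64.1
the coastal belt in 1981: (128 + 117) / 535 × 100 = 245 / 535 × 100 = 45.8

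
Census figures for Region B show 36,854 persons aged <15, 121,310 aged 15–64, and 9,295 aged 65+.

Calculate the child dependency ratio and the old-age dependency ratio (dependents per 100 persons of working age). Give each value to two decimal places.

Youth dependency ratio: 30.38
Old-age dependency ratio: 7.66

Youth dependency ratio = 36,854 / 121,310 × 100 = 30.38
Old-age dependency ratio = 9,295 / 121,310 × 100 = 7.66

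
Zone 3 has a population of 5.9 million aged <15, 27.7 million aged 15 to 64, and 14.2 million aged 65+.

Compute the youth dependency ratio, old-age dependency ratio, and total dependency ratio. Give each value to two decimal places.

Youth dependency ratio: 21.30
Old-age dependency ratio: 51.26
Total dependency ratio: 72.56

Youth dependency ratio = 5.9 / 27.7 × 100 = 21.30
Old-age dependency ratio = 14.2 / 27.7 × 100 = 51.26
Total dependency ratio = (5.9 + 14.2) / 27.7 × 100 = 20.1 / 27.7 × 100 = 72.56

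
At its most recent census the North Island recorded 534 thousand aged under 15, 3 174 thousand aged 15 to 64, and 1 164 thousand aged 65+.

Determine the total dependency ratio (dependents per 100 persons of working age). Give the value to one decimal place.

Total dependency ratio = (534 + 1 164) / 3 174 × 100 = 1 698 / 3 174 × 100 = 53.5

Total dependency ratio: 53.5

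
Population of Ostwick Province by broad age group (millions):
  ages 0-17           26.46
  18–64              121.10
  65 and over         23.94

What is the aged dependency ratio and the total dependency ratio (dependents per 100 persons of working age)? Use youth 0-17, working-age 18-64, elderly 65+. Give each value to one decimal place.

Old-age dependency ratio: 19.8
Total dependency ratio: 41.6

Old-age dependency ratio = 23.94 / 121.10 × 100 = 19.8
Total dependency ratio = (26.46 + 23.94) / 121.10 × 100 = 50.40 / 121.10 × 100 = 41.6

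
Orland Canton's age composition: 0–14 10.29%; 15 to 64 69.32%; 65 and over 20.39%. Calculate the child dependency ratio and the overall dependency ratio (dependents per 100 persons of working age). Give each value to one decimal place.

Youth dependency ratio = 10.29 / 69.32 × 100 = 14.8
Total dependency ratio = (10.29 + 20.39) / 69.32 × 100 = 30.68 / 69.32 × 100 = 44.3

Youth dependency ratio: 14.8
Total dependency ratio: 44.3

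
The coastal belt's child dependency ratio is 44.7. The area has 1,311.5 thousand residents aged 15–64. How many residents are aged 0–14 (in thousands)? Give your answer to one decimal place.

Youth dependency ratio = youth / working-age × 100
44.7 = Y / 1,311.5 × 100
⇒ 586.2

Aged 0–14: 586.2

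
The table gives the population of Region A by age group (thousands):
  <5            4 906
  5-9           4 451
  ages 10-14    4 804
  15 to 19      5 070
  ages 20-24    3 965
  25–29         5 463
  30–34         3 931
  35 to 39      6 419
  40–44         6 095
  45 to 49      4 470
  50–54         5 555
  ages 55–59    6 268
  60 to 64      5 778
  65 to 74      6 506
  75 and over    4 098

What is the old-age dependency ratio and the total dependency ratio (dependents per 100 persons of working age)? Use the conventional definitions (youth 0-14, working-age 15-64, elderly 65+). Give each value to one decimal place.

Old-age dependency ratio: 20.0
Total dependency ratio: 46.7

0–14: 4 906 + 4 451 + 4 804 = 14 161
15–64: 5 070 + 3 965 + 5 463 + 3 931 + 6 419 + 6 095 + 4 470 + 5 555 + 6 268 + 5 778 = 53 014
65+: 6 506 + 4 098 = 10 604
Old-age dependency ratio = 10 604 / 53 014 × 100 = 20.0
Total dependency ratio = (14 161 + 10 604) / 53 014 × 100 = 24 765 / 53 014 × 100 = 46.7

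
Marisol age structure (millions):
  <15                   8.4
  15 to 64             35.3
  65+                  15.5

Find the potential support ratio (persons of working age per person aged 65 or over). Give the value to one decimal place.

Potential support ratio: 2.3

Potential support ratio = 35.3 / 15.5 = 2.3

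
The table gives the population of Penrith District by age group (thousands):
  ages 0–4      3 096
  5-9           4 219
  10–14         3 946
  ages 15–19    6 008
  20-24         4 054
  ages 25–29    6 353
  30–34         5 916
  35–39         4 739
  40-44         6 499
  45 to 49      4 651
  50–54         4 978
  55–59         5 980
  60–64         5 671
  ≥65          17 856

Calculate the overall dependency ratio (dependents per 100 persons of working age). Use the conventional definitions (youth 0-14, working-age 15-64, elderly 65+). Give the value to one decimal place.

Total dependency ratio: 53.1

0–14: 3 096 + 4 219 + 3 946 = 11 261
15–64: 6 008 + 4 054 + 6 353 + 5 916 + 4 739 + 6 499 + 4 651 + 4 978 + 5 980 + 5 671 = 54 849
65+: 17 856
Total dependency ratio = (11 261 + 17 856) / 54 849 × 100 = 29 117 / 54 849 × 100 = 53.1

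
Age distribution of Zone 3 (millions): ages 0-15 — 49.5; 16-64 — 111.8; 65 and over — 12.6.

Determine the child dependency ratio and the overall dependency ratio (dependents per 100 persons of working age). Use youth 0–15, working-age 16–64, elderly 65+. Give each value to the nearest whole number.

Youth dependency ratio = 49.5 / 111.8 × 100 = 44
Total dependency ratio = (49.5 + 12.6) / 111.8 × 100 = 62.1 / 111.8 × 100 = 56

Youth dependency ratio: 44
Total dependency ratio: 56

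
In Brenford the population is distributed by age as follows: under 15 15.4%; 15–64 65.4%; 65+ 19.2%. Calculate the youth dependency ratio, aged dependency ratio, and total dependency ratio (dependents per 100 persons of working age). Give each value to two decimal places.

Youth dependency ratio: 23.55
Old-age dependency ratio: 29.36
Total dependency ratio: 52.91

Youth dependency ratio = 15.4 / 65.4 × 100 = 23.55
Old-age dependency ratio = 19.2 / 65.4 × 100 = 29.36
Total dependency ratio = (15.4 + 19.2) / 65.4 × 100 = 34.6 / 65.4 × 100 = 52.91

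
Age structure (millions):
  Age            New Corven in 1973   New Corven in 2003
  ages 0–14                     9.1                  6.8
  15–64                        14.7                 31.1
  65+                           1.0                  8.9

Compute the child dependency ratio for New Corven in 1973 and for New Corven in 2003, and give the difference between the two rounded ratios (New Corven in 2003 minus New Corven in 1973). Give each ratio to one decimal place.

New Corven in 1973: 61.9
New Corven in 2003: 21.9
Difference: -40.0

New Corven in 1973: 9.1 / 14.7 × 100 = 61.9
New Corven in 2003: 6.8 / 31.1 × 100 = 21.9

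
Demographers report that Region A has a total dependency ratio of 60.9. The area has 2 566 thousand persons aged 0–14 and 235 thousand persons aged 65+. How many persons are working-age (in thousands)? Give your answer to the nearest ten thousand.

Working-age: 4 600

Total dependency ratio = (youth + elderly) / working-age × 100
60.9 = (2 566 + 235) / W × 100
⇒ 4 600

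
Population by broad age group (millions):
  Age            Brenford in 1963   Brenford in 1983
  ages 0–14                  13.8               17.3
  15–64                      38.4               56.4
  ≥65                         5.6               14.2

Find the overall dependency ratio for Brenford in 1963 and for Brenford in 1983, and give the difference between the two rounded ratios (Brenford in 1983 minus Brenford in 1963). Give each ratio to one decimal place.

Brenford in 1963: (13.8 + 5.6) / 38.4 × 100 = 19.4 / 38.4 × 100 = 50.5
Brenford in 1983: (17.3 + 14.2) / 56.4 × 100 = 31.5 / 56.4 × 100 = 55.9

Brenford in 1963: 50.5
Brenford in 1983: 55.9
Difference: +5.4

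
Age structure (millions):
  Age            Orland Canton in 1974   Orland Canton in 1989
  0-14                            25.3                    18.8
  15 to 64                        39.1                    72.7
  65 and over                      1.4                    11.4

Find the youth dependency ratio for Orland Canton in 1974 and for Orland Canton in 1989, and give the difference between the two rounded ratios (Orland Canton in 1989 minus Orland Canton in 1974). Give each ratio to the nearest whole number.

Orland Canton in 1974: 65
Orland Canton in 1989: 26
Difference: -39

Orland Canton in 1974: 25.3 / 39.1 × 100 = 65
Orland Canton in 1989: 18.8 / 72.7 × 100 = 26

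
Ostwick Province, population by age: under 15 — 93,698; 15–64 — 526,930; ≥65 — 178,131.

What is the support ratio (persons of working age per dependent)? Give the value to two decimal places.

Support ratio: 1.94

Support ratio = 526,930 / (93,698 + 178,131) = 526,930 / 271,829 = 1.94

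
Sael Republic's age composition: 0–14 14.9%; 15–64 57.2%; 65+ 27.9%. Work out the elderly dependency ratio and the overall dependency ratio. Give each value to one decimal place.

Old-age dependency ratio = 27.9 / 57.2 × 100 = 48.8
Total dependency ratio = (14.9 + 27.9) / 57.2 × 100 = 42.8 / 57.2 × 100 = 74.8

Old-age dependency ratio: 48.8
Total dependency ratio: 74.8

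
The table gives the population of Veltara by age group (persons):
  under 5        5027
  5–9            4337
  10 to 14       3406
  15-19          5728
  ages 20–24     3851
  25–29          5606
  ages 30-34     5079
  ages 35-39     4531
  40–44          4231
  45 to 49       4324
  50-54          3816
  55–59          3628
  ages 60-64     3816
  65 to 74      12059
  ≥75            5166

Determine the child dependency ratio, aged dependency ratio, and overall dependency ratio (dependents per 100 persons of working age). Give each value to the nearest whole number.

Youth dependency ratio: 29
Old-age dependency ratio: 39
Total dependency ratio: 67

0–14: 5027 + 4337 + 3406 = 12770
15–64: 5728 + 3851 + 5606 + 5079 + 4531 + 4231 + 4324 + 3816 + 3628 + 3816 = 44610
65+: 12059 + 5166 = 17225
Youth dependency ratio = 12770 / 44610 × 100 = 29
Old-age dependency ratio = 17225 / 44610 × 100 = 39
Total dependency ratio = (12770 + 17225) / 44610 × 100 = 29995 / 44610 × 100 = 67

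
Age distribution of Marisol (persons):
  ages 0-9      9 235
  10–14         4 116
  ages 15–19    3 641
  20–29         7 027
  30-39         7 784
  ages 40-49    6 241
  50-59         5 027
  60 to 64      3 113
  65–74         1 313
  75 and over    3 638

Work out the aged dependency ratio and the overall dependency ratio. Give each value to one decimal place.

0–14: 9 235 + 4 116 = 13 351
15–64: 3 641 + 7 027 + 7 784 + 6 241 + 5 027 + 3 113 = 32 833
65+: 1 313 + 3 638 = 4 951
Old-age dependency ratio = 4 951 / 32 833 × 100 = 15.1
Total dependency ratio = (13 351 + 4 951) / 32 833 × 100 = 18 302 / 32 833 × 100 = 55.7

Old-age dependency ratio: 15.1
Total dependency ratio: 55.7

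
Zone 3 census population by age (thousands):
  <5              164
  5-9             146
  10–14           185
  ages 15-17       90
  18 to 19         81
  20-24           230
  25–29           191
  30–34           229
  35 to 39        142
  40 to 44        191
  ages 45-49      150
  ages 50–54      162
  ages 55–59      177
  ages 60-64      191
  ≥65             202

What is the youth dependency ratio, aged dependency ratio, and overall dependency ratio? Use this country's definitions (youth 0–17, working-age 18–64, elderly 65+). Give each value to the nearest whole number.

0–17: 164 + 146 + 185 + 90 = 585
18–64: 81 + 230 + 191 + 229 + 142 + 191 + 150 + 162 + 177 + 191 = 1744
65+: 202
Youth dependency ratio = 585 / 1744 × 100 = 34
Old-age dependency ratio = 202 / 1744 × 100 = 12
Total dependency ratio = (585 + 202) / 1744 × 100 = 787 / 1744 × 100 = 45

Youth dependency ratio: 34
Old-age dependency ratio: 12
Total dependency ratio: 45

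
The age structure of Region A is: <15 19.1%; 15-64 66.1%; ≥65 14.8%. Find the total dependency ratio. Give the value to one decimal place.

Total dependency ratio: 51.3

Total dependency ratio = (19.1 + 14.8) / 66.1 × 100 = 33.9 / 66.1 × 100 = 51.3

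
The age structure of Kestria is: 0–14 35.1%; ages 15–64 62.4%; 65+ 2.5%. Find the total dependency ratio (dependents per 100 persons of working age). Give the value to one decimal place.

Total dependency ratio = (35.1 + 2.5) / 62.4 × 100 = 37.6 / 62.4 × 100 = 60.3

Total dependency ratio: 60.3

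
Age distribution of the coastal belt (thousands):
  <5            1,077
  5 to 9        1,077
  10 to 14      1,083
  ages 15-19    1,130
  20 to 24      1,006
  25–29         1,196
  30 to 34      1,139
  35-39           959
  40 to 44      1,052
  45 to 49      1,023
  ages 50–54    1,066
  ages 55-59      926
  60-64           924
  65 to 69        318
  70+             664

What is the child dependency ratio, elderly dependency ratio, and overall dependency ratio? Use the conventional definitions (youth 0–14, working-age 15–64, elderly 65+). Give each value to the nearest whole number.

0–14: 1,077 + 1,077 + 1,083 = 3,237
15–64: 1,130 + 1,006 + 1,196 + 1,139 + 959 + 1,052 + 1,023 + 1,066 + 926 + 924 = 10,421
65+: 318 + 664 = 982
Youth dependency ratio = 3,237 / 10,421 × 100 = 31
Old-age dependency ratio = 982 / 10,421 × 100 = 9
Total dependency ratio = (3,237 + 982) / 10,421 × 100 = 4,219 / 10,421 × 100 = 40

Youth dependency ratio: 31
Old-age dependency ratio: 9
Total dependency ratio: 40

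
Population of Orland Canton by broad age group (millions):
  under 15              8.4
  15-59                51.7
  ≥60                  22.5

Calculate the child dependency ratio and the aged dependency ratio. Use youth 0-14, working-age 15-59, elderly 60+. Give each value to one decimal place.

Youth dependency ratio: 16.2
Old-age dependency ratio: 43.5

Youth dependency ratio = 8.4 / 51.7 × 100 = 16.2
Old-age dependency ratio = 22.5 / 51.7 × 100 = 43.5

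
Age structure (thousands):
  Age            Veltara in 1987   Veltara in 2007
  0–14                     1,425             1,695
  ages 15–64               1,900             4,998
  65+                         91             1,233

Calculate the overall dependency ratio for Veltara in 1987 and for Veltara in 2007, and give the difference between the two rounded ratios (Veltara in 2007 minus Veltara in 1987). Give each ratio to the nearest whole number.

Veltara in 1987: 80
Veltara in 2007: 59
Difference: -21

Veltara in 1987: (1,425 + 91) / 1,900 × 100 = 1,516 / 1,900 × 100 = 80
Veltara in 2007: (1,695 + 1,233) / 4,998 × 100 = 2,928 / 4,998 × 100 = 59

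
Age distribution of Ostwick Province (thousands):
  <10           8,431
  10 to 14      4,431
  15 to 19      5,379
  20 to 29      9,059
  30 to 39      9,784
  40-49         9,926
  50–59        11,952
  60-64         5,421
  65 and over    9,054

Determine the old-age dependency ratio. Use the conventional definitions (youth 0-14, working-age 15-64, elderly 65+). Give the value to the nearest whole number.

0–14: 8,431 + 4,431 = 12,862
15–64: 5,379 + 9,059 + 9,784 + 9,926 + 11,952 + 5,421 = 51,521
65+: 9,054
Old-age dependency ratio = 9,054 / 51,521 × 100 = 18

Old-age dependency ratio: 18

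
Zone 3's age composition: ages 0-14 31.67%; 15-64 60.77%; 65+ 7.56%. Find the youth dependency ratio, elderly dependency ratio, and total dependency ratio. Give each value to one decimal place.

Youth dependency ratio = 31.67 / 60.77 × 100 = 52.1
Old-age dependency ratio = 7.56 / 60.77 × 100 = 12.4
Total dependency ratio = (31.67 + 7.56) / 60.77 × 100 = 39.23 / 60.77 × 100 = 64.6

Youth dependency ratio: 52.1
Old-age dependency ratio: 12.4
Total dependency ratio: 64.6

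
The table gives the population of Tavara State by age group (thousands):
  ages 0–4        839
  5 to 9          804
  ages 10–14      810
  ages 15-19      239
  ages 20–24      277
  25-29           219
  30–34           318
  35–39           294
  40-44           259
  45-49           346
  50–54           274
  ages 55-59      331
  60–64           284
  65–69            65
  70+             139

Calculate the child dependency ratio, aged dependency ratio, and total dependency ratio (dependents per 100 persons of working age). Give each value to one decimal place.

0–14: 839 + 804 + 810 = 2,453
15–64: 239 + 277 + 219 + 318 + 294 + 259 + 346 + 274 + 331 + 284 = 2,841
65+: 65 + 139 = 204
Youth dependency ratio = 2,453 / 2,841 × 100 = 86.3
Old-age dependency ratio = 204 / 2,841 × 100 = 7.2
Total dependency ratio = (2,453 + 204) / 2,841 × 100 = 2,657 / 2,841 × 100 = 93.5

Youth dependency ratio: 86.3
Old-age dependency ratio: 7.2
Total dependency ratio: 93.5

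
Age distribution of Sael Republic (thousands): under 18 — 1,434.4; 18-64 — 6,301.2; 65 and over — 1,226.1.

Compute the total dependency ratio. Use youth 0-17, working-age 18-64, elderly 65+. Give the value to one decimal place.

Total dependency ratio: 42.2

Total dependency ratio = (1,434.4 + 1,226.1) / 6,301.2 × 100 = 2,660.5 / 6,301.2 × 100 = 42.2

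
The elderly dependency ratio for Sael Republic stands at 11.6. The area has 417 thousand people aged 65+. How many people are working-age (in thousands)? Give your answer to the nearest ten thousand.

Working-age: 3,590

Old-age dependency ratio = elderly / working-age × 100
11.6 = 417 / W × 100
⇒ 3,590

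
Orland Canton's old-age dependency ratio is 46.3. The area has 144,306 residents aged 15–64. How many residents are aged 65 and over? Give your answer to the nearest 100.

Aged 65 and over: 66,800

Old-age dependency ratio = elderly / working-age × 100
46.3 = E / 144,306 × 100
⇒ 66,800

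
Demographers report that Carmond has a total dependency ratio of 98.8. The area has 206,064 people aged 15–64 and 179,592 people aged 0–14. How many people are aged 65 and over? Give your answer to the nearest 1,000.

Aged 65 and over: 24,000

Total dependency ratio = (youth + elderly) / working-age × 100
98.8 = (179,592 + E) / 206,064 × 100
⇒ 24,000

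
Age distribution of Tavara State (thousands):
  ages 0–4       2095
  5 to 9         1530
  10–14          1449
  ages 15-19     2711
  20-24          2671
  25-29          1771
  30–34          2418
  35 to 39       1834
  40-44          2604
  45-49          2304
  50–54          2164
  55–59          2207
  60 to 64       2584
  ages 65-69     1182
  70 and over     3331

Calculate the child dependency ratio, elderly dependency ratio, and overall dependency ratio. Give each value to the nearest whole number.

0–14: 2095 + 1530 + 1449 = 5074
15–64: 2711 + 2671 + 1771 + 2418 + 1834 + 2604 + 2304 + 2164 + 2207 + 2584 = 23268
65+: 1182 + 3331 = 4513
Youth dependency ratio = 5074 / 23268 × 100 = 22
Old-age dependency ratio = 4513 / 23268 × 100 = 19
Total dependency ratio = (5074 + 4513) / 23268 × 100 = 9587 / 23268 × 100 = 41

Youth dependency ratio: 22
Old-age dependency ratio: 19
Total dependency ratio: 41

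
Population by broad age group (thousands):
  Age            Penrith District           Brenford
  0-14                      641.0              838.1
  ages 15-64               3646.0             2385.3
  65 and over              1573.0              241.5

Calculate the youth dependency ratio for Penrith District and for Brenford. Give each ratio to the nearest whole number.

Penrith District: 18
Brenford: 35

Penrith District: 641.0 / 3646.0 × 100 = 18
Brenford: 838.1 / 2385.3 × 100 = 35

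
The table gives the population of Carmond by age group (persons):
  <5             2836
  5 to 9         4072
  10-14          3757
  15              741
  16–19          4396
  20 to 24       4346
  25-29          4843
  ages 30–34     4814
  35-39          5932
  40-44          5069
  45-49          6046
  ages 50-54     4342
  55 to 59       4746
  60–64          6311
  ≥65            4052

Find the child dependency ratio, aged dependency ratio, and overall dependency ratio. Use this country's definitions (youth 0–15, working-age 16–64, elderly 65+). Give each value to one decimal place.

Youth dependency ratio: 22.4
Old-age dependency ratio: 8.0
Total dependency ratio: 30.4

0–15: 2836 + 4072 + 3757 + 741 = 11406
16–64: 4396 + 4346 + 4843 + 4814 + 5932 + 5069 + 6046 + 4342 + 4746 + 6311 = 50845
65+: 4052
Youth dependency ratio = 11406 / 50845 × 100 = 22.4
Old-age dependency ratio = 4052 / 50845 × 100 = 8.0
Total dependency ratio = (11406 + 4052) / 50845 × 100 = 15458 / 50845 × 100 = 30.4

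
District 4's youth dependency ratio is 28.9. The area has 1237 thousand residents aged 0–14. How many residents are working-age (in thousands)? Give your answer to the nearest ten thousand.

Youth dependency ratio = youth / working-age × 100
28.9 = 1237 / W × 100
⇒ 4280

Working-age: 4280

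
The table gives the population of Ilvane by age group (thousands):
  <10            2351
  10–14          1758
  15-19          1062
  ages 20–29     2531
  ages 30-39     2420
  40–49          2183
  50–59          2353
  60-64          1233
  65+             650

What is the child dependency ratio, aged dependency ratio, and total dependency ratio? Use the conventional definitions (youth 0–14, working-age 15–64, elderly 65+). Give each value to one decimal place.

Youth dependency ratio: 34.9
Old-age dependency ratio: 5.5
Total dependency ratio: 40.4

0–14: 2351 + 1758 = 4109
15–64: 1062 + 2531 + 2420 + 2183 + 2353 + 1233 = 11782
65+: 650
Youth dependency ratio = 4109 / 11782 × 100 = 34.9
Old-age dependency ratio = 650 / 11782 × 100 = 5.5
Total dependency ratio = (4109 + 650) / 11782 × 100 = 4759 / 11782 × 100 = 40.4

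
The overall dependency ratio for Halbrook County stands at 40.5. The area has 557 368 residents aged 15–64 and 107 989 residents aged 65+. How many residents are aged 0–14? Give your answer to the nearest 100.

Aged 0–14: 117 700

Total dependency ratio = (youth + elderly) / working-age × 100
40.5 = (Y + 107 989) / 557 368 × 100
⇒ 117 700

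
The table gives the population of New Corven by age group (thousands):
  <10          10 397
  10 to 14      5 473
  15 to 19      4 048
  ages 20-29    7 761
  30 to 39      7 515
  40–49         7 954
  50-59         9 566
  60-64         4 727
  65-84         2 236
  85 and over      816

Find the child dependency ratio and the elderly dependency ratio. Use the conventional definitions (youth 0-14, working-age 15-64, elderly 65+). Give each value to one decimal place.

0–14: 10 397 + 5 473 = 15 870
15–64: 4 048 + 7 761 + 7 515 + 7 954 + 9 566 + 4 727 = 41 571
65+: 2 236 + 816 = 3 052
Youth dependency ratio = 15 870 / 41 571 × 100 = 38.2
Old-age dependency ratio = 3 052 / 41 571 × 100 = 7.3

Youth dependency ratio: 38.2
Old-age dependency ratio: 7.3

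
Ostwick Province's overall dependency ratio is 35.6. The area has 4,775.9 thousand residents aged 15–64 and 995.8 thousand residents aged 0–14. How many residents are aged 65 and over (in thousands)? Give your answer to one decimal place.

Total dependency ratio = (youth + elderly) / working-age × 100
35.6 = (995.8 + E) / 4,775.9 × 100
⇒ 704.4

Aged 65 and over: 704.4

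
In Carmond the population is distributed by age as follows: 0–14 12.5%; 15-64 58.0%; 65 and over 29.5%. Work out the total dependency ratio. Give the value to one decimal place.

Total dependency ratio = (12.5 + 29.5) / 58.0 × 100 = 42.0 / 58.0 × 100 = 72.4

Total dependency ratio: 72.4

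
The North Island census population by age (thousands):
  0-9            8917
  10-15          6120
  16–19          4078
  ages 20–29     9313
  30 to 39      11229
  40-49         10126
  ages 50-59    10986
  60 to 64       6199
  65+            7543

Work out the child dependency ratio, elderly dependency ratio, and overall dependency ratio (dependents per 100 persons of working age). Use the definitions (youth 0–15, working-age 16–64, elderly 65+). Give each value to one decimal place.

Youth dependency ratio: 29.0
Old-age dependency ratio: 14.5
Total dependency ratio: 43.5

0–15: 8917 + 6120 = 15037
16–64: 4078 + 9313 + 11229 + 10126 + 10986 + 6199 = 51931
65+: 7543
Youth dependency ratio = 15037 / 51931 × 100 = 29.0
Old-age dependency ratio = 7543 / 51931 × 100 = 14.5
Total dependency ratio = (15037 + 7543) / 51931 × 100 = 22580 / 51931 × 100 = 43.5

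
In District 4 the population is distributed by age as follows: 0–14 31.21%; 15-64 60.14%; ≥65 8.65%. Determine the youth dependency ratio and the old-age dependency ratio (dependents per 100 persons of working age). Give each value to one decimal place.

Youth dependency ratio = 31.21 / 60.14 × 100 = 51.9
Old-age dependency ratio = 8.65 / 60.14 × 100 = 14.4

Youth dependency ratio: 51.9
Old-age dependency ratio: 14.4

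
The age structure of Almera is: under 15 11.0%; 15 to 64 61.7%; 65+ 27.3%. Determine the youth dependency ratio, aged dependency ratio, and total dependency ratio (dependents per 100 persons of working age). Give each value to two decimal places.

Youth dependency ratio: 17.83
Old-age dependency ratio: 44.25
Total dependency ratio: 62.07

Youth dependency ratio = 11.0 / 61.7 × 100 = 17.83
Old-age dependency ratio = 27.3 / 61.7 × 100 = 44.25
Total dependency ratio = (11.0 + 27.3) / 61.7 × 100 = 38.3 / 61.7 × 100 = 62.07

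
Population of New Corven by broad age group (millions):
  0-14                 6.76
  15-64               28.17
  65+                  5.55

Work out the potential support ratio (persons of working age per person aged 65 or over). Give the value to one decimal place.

Potential support ratio: 5.1

Potential support ratio = 28.17 / 5.55 = 5.1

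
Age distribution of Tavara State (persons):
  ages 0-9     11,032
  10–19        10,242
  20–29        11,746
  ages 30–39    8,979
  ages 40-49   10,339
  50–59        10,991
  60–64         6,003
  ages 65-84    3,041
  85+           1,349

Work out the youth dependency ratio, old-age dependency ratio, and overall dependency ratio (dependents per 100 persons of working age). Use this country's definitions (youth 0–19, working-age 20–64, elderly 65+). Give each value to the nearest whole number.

0–19: 11,032 + 10,242 = 21,274
20–64: 11,746 + 8,979 + 10,339 + 10,991 + 6,003 = 48,058
65+: 3,041 + 1,349 = 4,390
Youth dependency ratio = 21,274 / 48,058 × 100 = 44
Old-age dependency ratio = 4,390 / 48,058 × 100 = 9
Total dependency ratio = (21,274 + 4,390) / 48,058 × 100 = 25,664 / 48,058 × 100 = 53

Youth dependency ratio: 44
Old-age dependency ratio: 9
Total dependency ratio: 53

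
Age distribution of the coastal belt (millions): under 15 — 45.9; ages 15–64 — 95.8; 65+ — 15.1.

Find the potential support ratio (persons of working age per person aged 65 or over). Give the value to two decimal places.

Potential support ratio: 6.34

Potential support ratio = 95.8 / 15.1 = 6.34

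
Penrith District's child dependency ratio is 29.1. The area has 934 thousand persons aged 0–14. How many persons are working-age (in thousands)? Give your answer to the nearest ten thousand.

Youth dependency ratio = youth / working-age × 100
29.1 = 934 / W × 100
⇒ 3,210

Working-age: 3,210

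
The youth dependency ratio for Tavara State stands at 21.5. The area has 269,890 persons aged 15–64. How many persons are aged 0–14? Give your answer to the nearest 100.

Youth dependency ratio = youth / working-age × 100
21.5 = Y / 269,890 × 100
⇒ 58,000

Aged 0–14: 58,000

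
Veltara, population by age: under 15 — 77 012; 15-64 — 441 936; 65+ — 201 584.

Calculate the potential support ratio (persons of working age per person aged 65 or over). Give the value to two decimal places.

Potential support ratio: 2.19

Potential support ratio = 441 936 / 201 584 = 2.19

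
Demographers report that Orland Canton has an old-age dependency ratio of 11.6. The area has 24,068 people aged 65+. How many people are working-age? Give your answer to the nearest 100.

Working-age: 207,500

Old-age dependency ratio = elderly / working-age × 100
11.6 = 24,068 / W × 100
⇒ 207,500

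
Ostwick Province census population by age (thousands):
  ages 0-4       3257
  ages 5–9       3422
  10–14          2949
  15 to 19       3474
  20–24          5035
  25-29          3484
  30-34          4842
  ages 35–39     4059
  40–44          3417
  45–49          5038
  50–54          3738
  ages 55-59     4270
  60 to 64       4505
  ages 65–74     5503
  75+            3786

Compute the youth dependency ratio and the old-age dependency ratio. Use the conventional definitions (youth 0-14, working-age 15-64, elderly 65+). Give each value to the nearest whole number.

0–14: 3257 + 3422 + 2949 = 9628
15–64: 3474 + 5035 + 3484 + 4842 + 4059 + 3417 + 5038 + 3738 + 4270 + 4505 = 41862
65+: 5503 + 3786 = 9289
Youth dependency ratio = 9628 / 41862 × 100 = 23
Old-age dependency ratio = 9289 / 41862 × 100 = 22

Youth dependency ratio: 23
Old-age dependency ratio: 22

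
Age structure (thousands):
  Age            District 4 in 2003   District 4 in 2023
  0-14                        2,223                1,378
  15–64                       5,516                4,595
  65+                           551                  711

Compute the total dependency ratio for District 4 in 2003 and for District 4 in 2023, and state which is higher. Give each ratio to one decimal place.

District 4 in 2003: (2,223 + 551) / 5,516 × 100 = 2,774 / 5,516 × 100 = 50.3
District 4 in 2023: (1,378 + 711) / 4,595 × 100 = 2,089 / 4,595 × 100 = 45.5

District 4 in 2003: 50.3
District 4 in 2023: 45.5
Higher: District 4 in 2003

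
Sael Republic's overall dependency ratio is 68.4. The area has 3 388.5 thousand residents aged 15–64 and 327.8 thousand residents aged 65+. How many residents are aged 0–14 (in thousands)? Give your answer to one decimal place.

Aged 0–14: 1 989.9

Total dependency ratio = (youth + elderly) / working-age × 100
68.4 = (Y + 327.8) / 3 388.5 × 100
⇒ 1 989.9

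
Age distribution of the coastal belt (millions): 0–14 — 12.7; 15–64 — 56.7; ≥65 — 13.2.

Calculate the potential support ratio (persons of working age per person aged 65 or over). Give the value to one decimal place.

Potential support ratio = 56.7 / 13.2 = 4.3

Potential support ratio: 4.3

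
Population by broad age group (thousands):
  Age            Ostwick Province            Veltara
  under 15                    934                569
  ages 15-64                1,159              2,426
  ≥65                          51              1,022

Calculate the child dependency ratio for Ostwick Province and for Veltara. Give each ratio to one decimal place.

Ostwick Province: 80.6
Veltara: 23.5

Ostwick Province: 934 / 1,159 × 100 = 80.6
Veltara: 569 / 2,426 × 100 = 23.5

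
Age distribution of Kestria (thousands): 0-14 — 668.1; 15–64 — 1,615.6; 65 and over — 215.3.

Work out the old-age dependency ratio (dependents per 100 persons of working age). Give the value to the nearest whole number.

Old-age dependency ratio: 13

Old-age dependency ratio = 215.3 / 1,615.6 × 100 = 13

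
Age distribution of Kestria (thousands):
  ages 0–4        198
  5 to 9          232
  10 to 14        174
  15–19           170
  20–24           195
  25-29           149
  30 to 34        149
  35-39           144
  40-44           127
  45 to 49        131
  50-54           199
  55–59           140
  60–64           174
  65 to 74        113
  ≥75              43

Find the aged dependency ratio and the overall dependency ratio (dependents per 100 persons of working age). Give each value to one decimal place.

Old-age dependency ratio: 9.9
Total dependency ratio: 48.2

0–14: 198 + 232 + 174 = 604
15–64: 170 + 195 + 149 + 149 + 144 + 127 + 131 + 199 + 140 + 174 = 1 578
65+: 113 + 43 = 156
Old-age dependency ratio = 156 / 1 578 × 100 = 9.9
Total dependency ratio = (604 + 156) / 1 578 × 100 = 760 / 1 578 × 100 = 48.2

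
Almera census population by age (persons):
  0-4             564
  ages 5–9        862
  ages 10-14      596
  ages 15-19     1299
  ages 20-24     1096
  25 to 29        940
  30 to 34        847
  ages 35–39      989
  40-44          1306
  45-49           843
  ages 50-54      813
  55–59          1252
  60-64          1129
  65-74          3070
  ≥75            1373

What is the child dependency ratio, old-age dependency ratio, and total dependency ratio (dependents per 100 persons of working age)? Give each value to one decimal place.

0–14: 564 + 862 + 596 = 2022
15–64: 1299 + 1096 + 940 + 847 + 989 + 1306 + 843 + 813 + 1252 + 1129 = 10514
65+: 3070 + 1373 = 4443
Youth dependency ratio = 2022 / 10514 × 100 = 19.2
Old-age dependency ratio = 4443 / 10514 × 100 = 42.3
Total dependency ratio = (2022 + 4443) / 10514 × 100 = 6465 / 10514 × 100 = 61.5

Youth dependency ratio: 19.2
Old-age dependency ratio: 42.3
Total dependency ratio: 61.5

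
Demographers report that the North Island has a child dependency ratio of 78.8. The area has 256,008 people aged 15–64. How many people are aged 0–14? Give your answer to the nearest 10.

Youth dependency ratio = youth / working-age × 100
78.8 = Y / 256,008 × 100
⇒ 201,730

Aged 0–14: 201,730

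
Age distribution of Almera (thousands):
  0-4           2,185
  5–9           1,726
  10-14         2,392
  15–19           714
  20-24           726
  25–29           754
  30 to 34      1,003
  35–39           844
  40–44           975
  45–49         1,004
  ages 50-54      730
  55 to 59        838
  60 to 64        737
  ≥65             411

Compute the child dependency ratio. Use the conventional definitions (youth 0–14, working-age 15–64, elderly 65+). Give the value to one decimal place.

0–14: 2,185 + 1,726 + 2,392 = 6,303
15–64: 714 + 726 + 754 + 1,003 + 844 + 975 + 1,004 + 730 + 838 + 737 = 8,325
65+: 411
Youth dependency ratio = 6,303 / 8,325 × 100 = 75.7

Youth dependency ratio: 75.7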